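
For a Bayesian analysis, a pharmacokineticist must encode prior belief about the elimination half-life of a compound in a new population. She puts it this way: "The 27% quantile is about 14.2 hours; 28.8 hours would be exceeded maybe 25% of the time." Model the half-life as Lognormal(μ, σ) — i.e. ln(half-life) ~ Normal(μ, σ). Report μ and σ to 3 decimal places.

μ ≈ 2.990, σ ≈ 0.549

If T ~ Lognormal(μ,σ) then ln T ~ Normal(μ,σ), so the p-quantile of ln T is μ + z_p·σ.
ln(14.2) = 2.653 and ln(28.8) = 3.36; z_{0.27} = -0.6128, z_{0.75} = 0.6745.
σ = (3.36 − 2.653)/(0.6745 − (-0.6128)) = 0.549.
μ = 2.653 − (-0.6128)·0.549 = 2.990.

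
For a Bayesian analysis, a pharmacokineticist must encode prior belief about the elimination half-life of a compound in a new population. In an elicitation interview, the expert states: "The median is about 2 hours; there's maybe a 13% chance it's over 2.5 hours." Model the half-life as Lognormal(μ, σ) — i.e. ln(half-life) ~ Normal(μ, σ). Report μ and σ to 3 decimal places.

If T ~ Lognormal(μ,σ) then ln T ~ Normal(μ,σ), so the p-quantile of ln T is μ + z_p·σ.
ln(2) = 0.6931 and ln(2.5) = 0.9163; z_{0.5} = 0, z_{0.87} = 1.126.
σ = (0.9163 − 0.6931)/(1.126 − (0)) = 0.198.
μ = 0.6931 − (0)·0.198 = 0.693.

μ ≈ 0.693, σ ≈ 0.198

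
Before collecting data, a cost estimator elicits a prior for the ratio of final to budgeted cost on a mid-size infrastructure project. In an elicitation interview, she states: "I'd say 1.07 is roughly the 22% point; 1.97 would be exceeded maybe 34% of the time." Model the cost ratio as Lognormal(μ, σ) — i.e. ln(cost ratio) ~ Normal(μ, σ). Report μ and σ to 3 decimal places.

If T ~ Lognormal(μ,σ) then ln T ~ Normal(μ,σ), so the p-quantile of ln T is μ + z_p·σ.
ln(1.07) = 0.06766 and ln(1.97) = 0.678; z_{0.22} = -0.7722, z_{0.66} = 0.4125.
σ = (0.678 − 0.06766)/(0.4125 − (-0.7722)) = 0.515.
μ = 0.06766 − (-0.7722)·0.515 = 0.466.

μ ≈ 0.466, σ ≈ 0.515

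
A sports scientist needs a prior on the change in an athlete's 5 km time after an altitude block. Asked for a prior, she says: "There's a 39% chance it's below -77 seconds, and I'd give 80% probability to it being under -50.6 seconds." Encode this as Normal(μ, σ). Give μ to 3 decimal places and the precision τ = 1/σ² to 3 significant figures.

For Normal(μ,σ), the p-quantile is μ + z_p·σ. Here z_{0.39} = -0.2793, z_{0.8} = 0.8416.
So -77 = μ − 0.2793σ and -50.6 = μ + 0.8416σ.
Subtracting: σ = (-50.6 − -77)/(0.8416 − (-0.2793)) = 23.552.
Then μ = -77 − (-0.2793)·23.552 = -70.422.
Precision τ = 1/σ² = 1/23.55² = 0.0018.

μ = -70.422, τ = 0.0018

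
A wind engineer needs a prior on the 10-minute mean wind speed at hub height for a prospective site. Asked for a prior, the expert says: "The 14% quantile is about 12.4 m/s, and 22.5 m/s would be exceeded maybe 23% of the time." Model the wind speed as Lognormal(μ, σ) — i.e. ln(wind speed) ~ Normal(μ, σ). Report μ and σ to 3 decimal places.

μ ≈ 2.872, σ ≈ 0.328

If T ~ Lognormal(μ,σ) then ln T ~ Normal(μ,σ), so the p-quantile of ln T is μ + z_p·σ.
ln(12.4) = 2.518 and ln(22.5) = 3.114; z_{0.14} = -1.08, z_{0.77} = 0.7388.
σ = (3.114 − 2.518)/(0.7388 − (-1.08)) = 0.328.
μ = 2.518 − (-1.08)·0.328 = 2.872.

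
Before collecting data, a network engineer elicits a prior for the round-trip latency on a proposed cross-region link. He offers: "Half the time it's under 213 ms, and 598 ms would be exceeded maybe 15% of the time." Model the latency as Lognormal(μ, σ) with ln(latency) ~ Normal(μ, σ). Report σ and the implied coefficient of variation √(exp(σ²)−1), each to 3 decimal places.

σ ≈ 0.996, CV ≈ 1.303

If T ~ Lognormal(μ,σ) then ln T ~ Normal(μ,σ), so the p-quantile of ln T is μ + z_p·σ.
ln(213) = 5.361 and ln(598) = 6.394; z_{0.5} = 0, z_{0.85} = 1.036.
σ = (6.394 − 5.361)/(1.036 − (0)) = 0.996.
μ = 5.361 − (0)·0.996 = 5.361.
CV = √(exp(σ²)−1) = √(exp(0.9920)−1) = 1.303.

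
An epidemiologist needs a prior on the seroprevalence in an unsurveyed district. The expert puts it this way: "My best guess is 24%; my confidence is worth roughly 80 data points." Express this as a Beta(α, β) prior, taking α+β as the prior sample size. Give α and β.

Under the effective-sample-size interpretation, Beta(α, β) has prior mean α/(α+β) and prior sample size α+β.
So α+β = 80 and α/(α+β) = 0.24, giving α = 0.24·80 = 19.2 and β = 80 − 19.2 = 60.8.

α = 19.2, β = 60.8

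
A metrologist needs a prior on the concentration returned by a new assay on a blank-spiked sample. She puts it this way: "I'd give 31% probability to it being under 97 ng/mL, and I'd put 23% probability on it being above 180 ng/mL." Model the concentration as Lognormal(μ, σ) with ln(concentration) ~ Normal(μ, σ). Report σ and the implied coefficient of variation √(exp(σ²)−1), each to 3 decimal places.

σ ≈ 0.501, CV ≈ 0.534

If T ~ Lognormal(μ,σ) then ln T ~ Normal(μ,σ), so the p-quantile of ln T is μ + z_p·σ.
ln(97) = 4.575 and ln(180) = 5.193; z_{0.31} = -0.4959, z_{0.77} = 0.7388.
σ = (5.193 − 4.575)/(0.7388 − (-0.4959)) = 0.501.
μ = 4.575 − (-0.4959)·0.501 = 4.823.
CV = √(exp(σ²)−1) = √(exp(0.2507)−1) = 0.534.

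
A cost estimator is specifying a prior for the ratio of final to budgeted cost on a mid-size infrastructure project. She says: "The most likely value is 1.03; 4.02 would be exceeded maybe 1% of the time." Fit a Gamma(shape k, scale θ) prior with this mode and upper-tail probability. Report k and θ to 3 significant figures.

k ≈ 3.27, θ ≈ 0.454

Gamma(k,θ) with k>1 has mode (k−1)θ, so θ = 1.03/(k−1).
Need P(X < 4.02) = 0.99 with θ tied to k this way. Start at k = 2, θ = 1.03: P(X<4.02) ≈ 0.901.
Too low — raise k to concentrate. Iterating converges to k ≈ 3.27.
Then θ = 1.03/(3.27−1) ≈ 0.454.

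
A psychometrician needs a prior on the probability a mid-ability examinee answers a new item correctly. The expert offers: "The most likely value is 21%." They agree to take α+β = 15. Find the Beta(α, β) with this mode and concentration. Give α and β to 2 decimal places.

α = 3.73, β = 11.27

For α,β > 1 the Beta mode is (α−1)/(α+β−2). With α+β = 15, the mode is (α−1)/13.
Set (α−1)/13 = 0.21 → α = 1 + 0.21·13 = 3.73.
β = 15 − α = 11.27.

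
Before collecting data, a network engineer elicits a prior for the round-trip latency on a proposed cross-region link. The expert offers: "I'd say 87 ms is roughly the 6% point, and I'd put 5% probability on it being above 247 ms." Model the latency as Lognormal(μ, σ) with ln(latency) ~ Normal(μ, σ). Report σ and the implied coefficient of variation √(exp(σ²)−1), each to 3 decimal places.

If T ~ Lognormal(μ,σ) then ln T ~ Normal(μ,σ), so the p-quantile of ln T is μ + z_p·σ.
ln(87) = 4.466 and ln(247) = 5.509; z_{0.06} = -1.555, z_{0.95} = 1.645.
σ = (5.509 − 4.466)/(1.645 − (-1.555)) = 0.326.
μ = 4.466 − (-1.555)·0.326 = 4.973.
CV = √(exp(σ²)−1) = √(exp(0.1064)−1) = 0.335.

σ ≈ 0.326, CV ≈ 0.335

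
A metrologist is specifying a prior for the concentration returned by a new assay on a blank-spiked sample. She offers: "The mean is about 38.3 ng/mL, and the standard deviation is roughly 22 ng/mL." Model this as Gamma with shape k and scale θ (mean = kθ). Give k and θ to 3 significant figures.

k ≈ 3.03, θ ≈ 12.6

For Gamma(k, scale θ): mean = kθ, variance = kθ², so CV = 1/√k.
CV = SD/mean = 22/38.3 = 0.5744, hence k = 1/CV² = 3.03.
Then θ = mean/k = 38.3/3.03 = 12.6.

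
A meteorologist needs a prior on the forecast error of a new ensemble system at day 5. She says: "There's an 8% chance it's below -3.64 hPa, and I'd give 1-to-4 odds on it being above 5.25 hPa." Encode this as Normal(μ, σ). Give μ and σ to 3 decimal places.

μ = 1.920, σ = 3.957

For Normal(μ,σ), the p-quantile is μ + z_p·σ. Here z_{0.08} = -1.405, z_{0.8} = 0.8416.
So -3.64 = μ − 1.405σ and 5.25 = μ + 0.8416σ.
Subtracting: σ = (5.25 − -3.64)/(0.8416 − (-1.405)) = 3.957.
Then μ = -3.64 − (-1.405)·3.957 = 1.920.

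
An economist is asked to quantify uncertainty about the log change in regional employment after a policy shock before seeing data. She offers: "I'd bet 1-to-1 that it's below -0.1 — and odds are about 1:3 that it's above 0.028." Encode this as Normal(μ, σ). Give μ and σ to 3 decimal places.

μ = -0.100, σ = 0.190

For Normal(μ,σ), the p-quantile is μ + z_p·σ. Here z_{0.5} = 0, z_{0.75} = 0.6745.
So -0.1 = μ + 0σ and 0.028 = μ + 0.6745σ.
Subtracting: σ = (0.028 − -0.1)/(0.6745 − (0)) = 0.190.
Then μ = -0.1 − (0)·0.190 = -0.100.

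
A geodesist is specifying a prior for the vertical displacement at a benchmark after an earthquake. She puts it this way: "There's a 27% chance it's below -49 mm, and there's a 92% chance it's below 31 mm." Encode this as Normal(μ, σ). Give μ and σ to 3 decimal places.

μ = -24.705, σ = 39.645

The p-quantile of Normal(μ,σ) is μ + z_p·σ, with z_{0.27} = -0.6128 and z_{0.92} = 1.405.
Eliminate σ: μ = (z₂·x₁ − z₁·x₂)/(z₂ − z₁) = (1.405·-49 − (-0.6128)·31)/2.018 = -24.705.
Then σ = (x₂ − x₁)/(z₂ − z₁) = (31 − -49)/2.018 = 39.645.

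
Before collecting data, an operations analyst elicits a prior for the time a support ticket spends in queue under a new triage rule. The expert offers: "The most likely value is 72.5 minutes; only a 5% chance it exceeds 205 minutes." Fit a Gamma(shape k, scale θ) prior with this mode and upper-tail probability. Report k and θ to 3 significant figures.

Gamma(k,θ) with k>1 has mode (k−1)θ, so θ = 72.5/(k−1).
Need P(X < 205) = 0.95 with θ tied to k this way. Start at k = 2, θ = 72.5: P(X<205) ≈ 0.774.
Too low — raise k to concentrate. Iterating converges to k ≈ 3.47.
Then θ = 72.5/(3.47−1) ≈ 29.3.

k ≈ 3.47, θ ≈ 29.3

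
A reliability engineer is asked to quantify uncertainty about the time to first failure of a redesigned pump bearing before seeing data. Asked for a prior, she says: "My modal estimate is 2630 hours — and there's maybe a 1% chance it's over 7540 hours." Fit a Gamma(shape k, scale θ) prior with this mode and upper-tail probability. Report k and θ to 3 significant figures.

Gamma(k,θ) with k>1 has mode (k−1)θ, so θ = 2630/(k−1).
Need P(X < 7540) = 0.99 with θ tied to k this way. Start at k = 2, θ = 2630: P(X<7540) ≈ 0.780.
Too low — raise k to concentrate. Iterating converges to k ≈ 5.1.
Then θ = 2630/(5.1−1) ≈ 641.

k ≈ 5.1, θ ≈ 641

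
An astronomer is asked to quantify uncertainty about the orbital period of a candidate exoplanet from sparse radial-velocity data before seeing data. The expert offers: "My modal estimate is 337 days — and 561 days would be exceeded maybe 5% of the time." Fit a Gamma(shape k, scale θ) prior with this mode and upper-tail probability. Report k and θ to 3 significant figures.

Gamma(k,θ) with k>1 has mode (k−1)θ, so θ = 337/(k−1).
Need P(X < 561) = 0.95 with θ tied to k this way. Start at k = 2, θ = 337: P(X<561) ≈ 0.496.
Too low — raise k to concentrate. Iterating converges to k ≈ 11.8.
Then θ = 337/(11.8−1) ≈ 31.3.

k ≈ 11.8, θ ≈ 31.3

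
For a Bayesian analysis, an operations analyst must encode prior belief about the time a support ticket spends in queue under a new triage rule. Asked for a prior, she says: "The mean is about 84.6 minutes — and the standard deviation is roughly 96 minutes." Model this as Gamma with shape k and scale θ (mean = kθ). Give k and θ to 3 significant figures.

For Gamma(k, scale θ): mean = kθ, variance = kθ², so CV = 1/√k.
CV = SD/mean = 96/84.6 = 1.135, hence k = 1/CV² = 0.777.
Then θ = mean/k = 84.6/0.777 = 109.

k ≈ 0.777, θ ≈ 109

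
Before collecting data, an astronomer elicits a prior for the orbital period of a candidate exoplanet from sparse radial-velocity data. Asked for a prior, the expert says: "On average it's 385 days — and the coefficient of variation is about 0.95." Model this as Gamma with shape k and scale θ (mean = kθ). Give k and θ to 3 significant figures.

For Gamma(k, scale θ): mean = kθ, variance = kθ², so CV = 1/√k.
CV = 0.95, hence k = 1/CV² = 1.11.
Then θ = mean/k = 385/1.11 = 347.

k ≈ 1.11, θ ≈ 347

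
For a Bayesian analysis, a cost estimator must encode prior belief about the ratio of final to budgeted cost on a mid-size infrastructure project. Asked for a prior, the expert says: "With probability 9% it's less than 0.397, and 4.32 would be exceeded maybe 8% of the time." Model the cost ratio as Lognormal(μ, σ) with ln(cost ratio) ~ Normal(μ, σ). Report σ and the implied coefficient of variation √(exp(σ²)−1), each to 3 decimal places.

If T ~ Lognormal(μ,σ) then ln T ~ Normal(μ,σ), so the p-quantile of ln T is μ + z_p·σ.
ln(0.397) = -0.9238 and ln(4.32) = 1.463; z_{0.09} = -1.341, z_{0.92} = 1.405.
σ = (1.463 − -0.9238)/(1.405 − (-1.341)) = 0.869.
μ = -0.9238 − (-1.341)·0.869 = 0.242.
CV = √(exp(σ²)−1) = √(exp(0.7558)−1) = 1.063.

σ ≈ 0.869, CV ≈ 1.063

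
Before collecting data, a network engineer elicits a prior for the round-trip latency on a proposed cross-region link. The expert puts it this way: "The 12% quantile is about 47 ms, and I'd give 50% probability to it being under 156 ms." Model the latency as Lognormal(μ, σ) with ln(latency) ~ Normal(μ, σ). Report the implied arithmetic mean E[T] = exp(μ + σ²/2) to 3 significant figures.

E[T] ≈ 263 ms

If T ~ Lognormal(μ,σ) then ln T ~ Normal(μ,σ), so the p-quantile of ln T is μ + z_p·σ.
ln(47) = 3.85 and ln(156) = 5.05; z_{0.12} = -1.175, z_{0.5} = 0.
σ = (5.05 − 3.85)/(0 − (-1.175)) = 1.021.
μ = 3.85 − (-1.175)·1.021 = 5.050.
E[T] = exp(μ + σ²/2) = exp(5.050 + 0.5213) = 263 ms.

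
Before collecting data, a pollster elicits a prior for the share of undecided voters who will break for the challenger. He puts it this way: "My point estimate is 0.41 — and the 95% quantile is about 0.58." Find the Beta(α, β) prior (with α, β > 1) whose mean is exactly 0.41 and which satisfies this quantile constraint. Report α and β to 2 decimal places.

With mean 0.41 fixed, write α = 0.41s, β = 0.59s where s = α+β.
Need P(θ < 0.58) = 0.95 under Beta(0.41s, 0.59s). Normal approximation: (q−m)/√(m(1−m)/s) ≈ z_{0.95} = 1.64, so s ≈ 0.41·0.59·(1.64)²/(0.58−0.41)² = 22.6.
At s = 22.6: P(θ<0.58) ≈ 0.949. Adjusting to match 0.95 gives s ≈ 22.99.
So α = 0.41·22.99 ≈ 9.42, β = 0.59·22.99 ≈ 13.56.

α ≈ 9.42, β ≈ 13.56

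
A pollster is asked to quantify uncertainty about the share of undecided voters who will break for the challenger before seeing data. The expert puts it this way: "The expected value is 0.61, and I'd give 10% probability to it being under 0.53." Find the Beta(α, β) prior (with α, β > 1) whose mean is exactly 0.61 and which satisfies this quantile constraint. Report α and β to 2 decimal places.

α ≈ 37.74, β ≈ 24.13

With mean 0.61 fixed, write α = 0.61s, β = 0.39s where s = α+β.
Need P(θ < 0.53) = 0.1 under Beta(0.61s, 0.39s). Normal approximation: (q−m)/√(m(1−m)/s) ≈ z_{0.1} = -1.28, so s ≈ 0.61·0.39·(-1.28)²/(0.53−0.61)² = 61.1.
At s = 61.1: P(θ<0.53) ≈ 0.101. Adjusting to match 0.1 gives s ≈ 61.87.
So α = 0.61·61.87 ≈ 37.74, β = 0.39·61.87 ≈ 24.13.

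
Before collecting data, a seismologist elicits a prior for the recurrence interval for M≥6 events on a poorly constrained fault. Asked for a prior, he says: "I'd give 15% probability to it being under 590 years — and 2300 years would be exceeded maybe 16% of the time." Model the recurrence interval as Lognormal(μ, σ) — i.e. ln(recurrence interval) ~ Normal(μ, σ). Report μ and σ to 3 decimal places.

μ ≈ 7.074, σ ≈ 0.670

If T ~ Lognormal(μ,σ) then ln T ~ Normal(μ,σ), so the p-quantile of ln T is μ + z_p·σ.
ln(590) = 6.38 and ln(2300) = 7.741; z_{0.15} = -1.036, z_{0.84} = 0.9945.
σ = (7.741 − 6.38)/(0.9945 − (-1.036)) = 0.670.
μ = 6.38 − (-1.036)·0.670 = 7.074.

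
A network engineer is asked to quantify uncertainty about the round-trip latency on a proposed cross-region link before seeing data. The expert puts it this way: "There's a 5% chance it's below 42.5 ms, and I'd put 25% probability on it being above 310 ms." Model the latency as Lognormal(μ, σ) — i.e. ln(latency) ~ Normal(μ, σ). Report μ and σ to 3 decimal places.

If T ~ Lognormal(μ,σ) then ln T ~ Normal(μ,σ), so the p-quantile of ln T is μ + z_p·σ.
ln(42.5) = 3.75 and ln(310) = 5.737; z_{0.05} = -1.645, z_{0.75} = 0.6745.
σ = (5.737 − 3.75)/(0.6745 − (-1.645)) = 0.857.
μ = 3.75 − (-1.645)·0.857 = 5.159.

μ ≈ 5.159, σ ≈ 0.857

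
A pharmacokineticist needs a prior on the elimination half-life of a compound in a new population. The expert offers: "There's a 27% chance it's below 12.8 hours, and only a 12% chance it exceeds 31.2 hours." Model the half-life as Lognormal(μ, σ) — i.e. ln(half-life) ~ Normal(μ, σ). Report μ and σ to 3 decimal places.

μ ≈ 2.855, σ ≈ 0.498

If T ~ Lognormal(μ,σ) then ln T ~ Normal(μ,σ), so the p-quantile of ln T is μ + z_p·σ.
ln(12.8) = 2.549 and ln(31.2) = 3.44; z_{0.27} = -0.6128, z_{0.88} = 1.175.
σ = (3.44 − 2.549)/(1.175 − (-0.6128)) = 0.498.
μ = 2.549 − (-0.6128)·0.498 = 2.855.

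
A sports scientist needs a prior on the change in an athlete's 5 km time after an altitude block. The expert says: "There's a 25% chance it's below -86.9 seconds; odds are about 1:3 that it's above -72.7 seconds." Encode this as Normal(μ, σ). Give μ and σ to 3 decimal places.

For Normal(μ,σ), the p-quantile is μ + z_p·σ. Here z_{0.25} = -0.6745, z_{0.75} = 0.6745.
So -86.9 = μ − 0.6745σ and -72.7 = μ + 0.6745σ.
Subtracting: σ = (-72.7 − -86.9)/(0.6745 − (-0.6745)) = 10.526.
Then μ = -86.9 − (-0.6745)·10.526 = -79.800.

μ = -79.800, σ = 10.526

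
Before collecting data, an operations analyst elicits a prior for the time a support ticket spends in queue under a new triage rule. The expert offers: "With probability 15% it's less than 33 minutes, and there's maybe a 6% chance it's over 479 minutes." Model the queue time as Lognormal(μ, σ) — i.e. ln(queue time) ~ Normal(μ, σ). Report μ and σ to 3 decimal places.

If T ~ Lognormal(μ,σ) then ln T ~ Normal(μ,σ), so the p-quantile of ln T is μ + z_p·σ.
ln(33) = 3.497 and ln(479) = 6.172; z_{0.15} = -1.036, z_{0.94} = 1.555.
σ = (6.172 − 3.497)/(1.555 − (-1.036)) = 1.032.
μ = 3.497 − (-1.036)·1.032 = 4.567.

μ ≈ 4.567, σ ≈ 1.032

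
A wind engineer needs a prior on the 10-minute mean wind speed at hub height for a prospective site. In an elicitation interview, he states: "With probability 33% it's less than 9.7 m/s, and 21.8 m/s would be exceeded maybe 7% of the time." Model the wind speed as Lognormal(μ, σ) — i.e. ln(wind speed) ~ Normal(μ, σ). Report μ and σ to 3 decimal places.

If T ~ Lognormal(μ,σ) then ln T ~ Normal(μ,σ), so the p-quantile of ln T is μ + z_p·σ.
ln(9.7) = 2.272 and ln(21.8) = 3.082; z_{0.33} = -0.4399, z_{0.93} = 1.476.
σ = (3.082 − 2.272)/(1.476 − (-0.4399)) = 0.423.
μ = 2.272 − (-0.4399)·0.423 = 2.458.

μ ≈ 2.458, σ ≈ 0.423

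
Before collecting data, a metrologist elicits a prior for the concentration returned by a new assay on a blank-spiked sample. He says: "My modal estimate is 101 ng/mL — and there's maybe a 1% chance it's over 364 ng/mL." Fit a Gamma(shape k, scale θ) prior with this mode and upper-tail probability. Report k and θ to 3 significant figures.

k ≈ 3.62, θ ≈ 38.6

Gamma(k,θ) with k>1 has mode (k−1)θ, so θ = 101/(k−1).
Need P(X < 364) = 0.99 with θ tied to k this way. Start at k = 2, θ = 101: P(X<364) ≈ 0.875.
Too low — raise k to concentrate. Iterating converges to k ≈ 3.62.
Then θ = 101/(3.62−1) ≈ 38.6.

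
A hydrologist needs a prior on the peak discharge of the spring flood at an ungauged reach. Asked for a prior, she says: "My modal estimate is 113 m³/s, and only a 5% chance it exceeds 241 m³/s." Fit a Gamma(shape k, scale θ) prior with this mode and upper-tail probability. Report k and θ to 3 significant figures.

Gamma(k,θ) with k>1 has mode (k−1)θ, so θ = 113/(k−1).
Need P(X < 241) = 0.95 with θ tied to k this way. Start at k = 2, θ = 113: P(X<241) ≈ 0.629.
Too low — raise k to concentrate. Iterating converges to k ≈ 5.81.
Then θ = 113/(5.81−1) ≈ 23.5.

k ≈ 5.81, θ ≈ 23.5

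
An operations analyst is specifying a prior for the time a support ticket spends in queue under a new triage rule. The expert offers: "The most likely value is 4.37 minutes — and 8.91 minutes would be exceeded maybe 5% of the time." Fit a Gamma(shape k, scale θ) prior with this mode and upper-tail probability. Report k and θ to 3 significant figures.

k ≈ 6.45, θ ≈ 0.801

Gamma(k,θ) with k>1 has mode (k−1)θ, so θ = 4.37/(k−1).
Need P(X < 8.91) = 0.95 with θ tied to k this way. Start at k = 2, θ = 4.37: P(X<8.91) ≈ 0.604.
Too low — raise k to concentrate. Iterating converges to k ≈ 6.45.
Then θ = 4.37/(6.45−1) ≈ 0.801.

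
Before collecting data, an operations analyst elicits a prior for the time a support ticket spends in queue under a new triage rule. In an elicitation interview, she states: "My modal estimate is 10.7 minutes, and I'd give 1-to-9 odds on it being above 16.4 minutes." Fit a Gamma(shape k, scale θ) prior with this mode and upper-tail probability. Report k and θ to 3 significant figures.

k ≈ 11.2, θ ≈ 1.05

Gamma(k,θ) with k>1 has mode (k−1)θ, so θ = 10.7/(k−1).
Need P(X < 16.4) = 0.9 with θ tied to k this way. Start at k = 2, θ = 10.7: P(X<16.4) ≈ 0.453.
Too low — raise k to concentrate. Iterating converges to k ≈ 11.2.
Then θ = 10.7/(11.2−1) ≈ 1.05.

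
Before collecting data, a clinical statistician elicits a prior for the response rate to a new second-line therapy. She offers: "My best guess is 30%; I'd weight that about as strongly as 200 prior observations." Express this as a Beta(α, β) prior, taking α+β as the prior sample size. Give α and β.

Under the effective-sample-size interpretation, Beta(α, β) has prior mean α/(α+β) and prior sample size α+β.
So α+β = 200 and α/(α+β) = 0.3, giving α = 0.3·200 = 60 and β = 200 − 60 = 140.

α = 60, β = 140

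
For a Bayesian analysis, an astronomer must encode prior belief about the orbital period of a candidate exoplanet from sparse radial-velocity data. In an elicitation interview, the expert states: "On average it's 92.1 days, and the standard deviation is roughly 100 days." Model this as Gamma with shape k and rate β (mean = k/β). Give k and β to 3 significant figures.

k ≈ 0.848, β ≈ 0.00921

For Gamma(k, rate β): mean = k/β, variance = k/β², so CV = 1/√k.
CV = SD/mean = 100/92.1 = 1.086, hence k = 1/CV² = 0.848.
Then β = k/mean = 0.848/92.1 = 0.00921.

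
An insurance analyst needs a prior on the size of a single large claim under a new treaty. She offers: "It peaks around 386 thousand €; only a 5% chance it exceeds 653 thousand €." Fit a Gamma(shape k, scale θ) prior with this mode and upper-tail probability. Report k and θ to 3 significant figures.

Gamma(k,θ) with k>1 has mode (k−1)θ, so θ = 386/(k−1).
Need P(X < 653) = 0.95 with θ tied to k this way. Start at k = 2, θ = 386: P(X<653) ≈ 0.504.
Too low — raise k to concentrate. Iterating converges to k ≈ 11.1.
Then θ = 386/(11.1−1) ≈ 38.2.

k ≈ 11.1, θ ≈ 38.2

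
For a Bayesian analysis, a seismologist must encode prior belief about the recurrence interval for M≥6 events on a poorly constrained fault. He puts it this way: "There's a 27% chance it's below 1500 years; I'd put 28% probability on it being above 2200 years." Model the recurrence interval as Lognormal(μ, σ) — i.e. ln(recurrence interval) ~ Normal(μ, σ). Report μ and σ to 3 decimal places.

μ ≈ 7.510, σ ≈ 0.320

If T ~ Lognormal(μ,σ) then ln T ~ Normal(μ,σ), so the p-quantile of ln T is μ + z_p·σ.
ln(1500) = 7.313 and ln(2200) = 7.696; z_{0.27} = -0.6128, z_{0.72} = 0.5828.
σ = (7.696 − 7.313)/(0.5828 − (-0.6128)) = 0.320.
μ = 7.313 − (-0.6128)·0.320 = 7.510.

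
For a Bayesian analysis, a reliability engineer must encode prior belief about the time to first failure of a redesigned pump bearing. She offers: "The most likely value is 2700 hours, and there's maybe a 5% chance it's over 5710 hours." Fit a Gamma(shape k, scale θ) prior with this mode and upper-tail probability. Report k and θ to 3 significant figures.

k ≈ 5.92, θ ≈ 549

Gamma(k,θ) with k>1 has mode (k−1)θ, so θ = 2700/(k−1).
Need P(X < 5710) = 0.95 with θ tied to k this way. Start at k = 2, θ = 2700: P(X<5710) ≈ 0.624.
Too low — raise k to concentrate. Iterating converges to k ≈ 5.92.
Then θ = 2700/(5.92−1) ≈ 549.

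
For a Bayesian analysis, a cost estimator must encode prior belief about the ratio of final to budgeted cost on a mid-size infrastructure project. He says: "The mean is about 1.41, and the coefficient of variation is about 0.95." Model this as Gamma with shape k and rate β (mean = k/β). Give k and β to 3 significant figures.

k ≈ 1.11, β ≈ 0.786

For Gamma(k, rate β): mean = k/β, variance = k/β², so CV = 1/√k.
CV = 0.95, hence k = 1/CV² = 1.11.
Then β = k/mean = 1.11/1.41 = 0.786.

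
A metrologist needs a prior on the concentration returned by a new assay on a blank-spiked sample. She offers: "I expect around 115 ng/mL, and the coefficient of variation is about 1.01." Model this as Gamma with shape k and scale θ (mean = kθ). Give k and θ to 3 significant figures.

For Gamma(k, scale θ): mean = kθ, variance = kθ², so CV = 1/√k.
CV = 1.01, hence k = 1/CV² = 0.98.
Then θ = mean/k = 115/0.98 = 117.

k ≈ 0.98, θ ≈ 117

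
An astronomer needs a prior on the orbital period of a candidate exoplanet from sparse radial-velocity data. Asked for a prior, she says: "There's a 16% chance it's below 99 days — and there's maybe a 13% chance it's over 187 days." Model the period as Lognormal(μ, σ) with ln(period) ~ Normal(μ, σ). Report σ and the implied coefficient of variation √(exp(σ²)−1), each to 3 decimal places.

If T ~ Lognormal(μ,σ) then ln T ~ Normal(μ,σ), so the p-quantile of ln T is μ + z_p·σ.
ln(99) = 4.595 and ln(187) = 5.231; z_{0.16} = -0.9945, z_{0.87} = 1.126.
σ = (5.231 − 4.595)/(1.126 − (-0.9945)) = 0.300.
μ = 4.595 − (-0.9945)·0.300 = 4.893.
CV = √(exp(σ²)−1) = √(exp(0.0899)−1) = 0.307.

σ ≈ 0.300, CV ≈ 0.307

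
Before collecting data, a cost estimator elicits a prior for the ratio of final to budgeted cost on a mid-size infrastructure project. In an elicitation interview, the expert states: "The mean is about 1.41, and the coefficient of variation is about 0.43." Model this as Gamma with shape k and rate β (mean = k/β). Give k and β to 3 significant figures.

k ≈ 5.41, β ≈ 3.84

For Gamma(k, rate β): mean = k/β, variance = k/β², so CV = 1/√k.
CV = 0.43, hence k = 1/CV² = 5.41.
Then β = k/mean = 5.41/1.41 = 3.84.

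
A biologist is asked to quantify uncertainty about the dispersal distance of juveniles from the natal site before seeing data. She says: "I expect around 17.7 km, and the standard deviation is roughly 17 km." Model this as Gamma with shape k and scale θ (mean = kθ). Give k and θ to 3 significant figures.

For Gamma(k, scale θ): mean = kθ, variance = kθ², so CV = 1/√k.
CV = SD/mean = 17/17.7 = 0.9605, hence k = 1/CV² = 1.08.
Then θ = mean/k = 17.7/1.08 = 16.3.

k ≈ 1.08, θ ≈ 16.3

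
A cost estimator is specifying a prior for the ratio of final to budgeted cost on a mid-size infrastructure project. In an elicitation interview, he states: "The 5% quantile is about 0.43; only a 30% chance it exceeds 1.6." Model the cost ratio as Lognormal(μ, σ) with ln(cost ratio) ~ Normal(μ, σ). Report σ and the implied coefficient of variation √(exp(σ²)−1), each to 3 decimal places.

If T ~ Lognormal(μ,σ) then ln T ~ Normal(μ,σ), so the p-quantile of ln T is μ + z_p·σ.
ln(0.43) = -0.844 and ln(1.6) = 0.47; z_{0.05} = -1.645, z_{0.7} = 0.5244.
σ = (0.47 − -0.844)/(0.5244 − (-1.645)) = 0.606.
μ = -0.844 − (-1.645)·0.606 = 0.152.
CV = √(exp(σ²)−1) = √(exp(0.3669)−1) = 0.666.

σ ≈ 0.606, CV ≈ 0.666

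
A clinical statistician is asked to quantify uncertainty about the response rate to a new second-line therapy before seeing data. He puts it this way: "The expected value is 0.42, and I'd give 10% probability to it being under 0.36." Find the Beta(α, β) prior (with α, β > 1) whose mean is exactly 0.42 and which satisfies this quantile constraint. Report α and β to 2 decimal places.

With mean 0.42 fixed, write α = 0.42s, β = 0.58s where s = α+β.
Need P(θ < 0.36) = 0.1 under Beta(0.42s, 0.58s). Normal approximation: (q−m)/√(m(1−m)/s) ≈ z_{0.1} = -1.28, so s ≈ 0.42·0.58·(-1.28)²/(0.36−0.42)² = 111.1.
At s = 111.1: P(θ<0.36) ≈ 0.098. Adjusting to match 0.1 gives s ≈ 109.61.
So α = 0.42·109.61 ≈ 46.04, β = 0.58·109.61 ≈ 63.58.

α ≈ 46.04, β ≈ 63.58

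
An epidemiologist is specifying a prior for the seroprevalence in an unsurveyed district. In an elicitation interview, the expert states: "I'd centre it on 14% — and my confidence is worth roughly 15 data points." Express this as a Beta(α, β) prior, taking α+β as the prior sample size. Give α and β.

Under the effective-sample-size interpretation, Beta(α, β) has prior mean α/(α+β) and prior sample size α+β.
So α+β = 15 and α/(α+β) = 0.14, giving α = 0.14·15 = 2.1 and β = 15 − 2.1 = 12.9.

α = 2.1, β = 12.9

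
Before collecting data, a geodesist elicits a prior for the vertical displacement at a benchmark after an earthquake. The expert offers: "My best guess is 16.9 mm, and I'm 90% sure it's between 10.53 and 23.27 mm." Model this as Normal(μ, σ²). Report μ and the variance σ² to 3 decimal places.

μ = 16.900, σ² = 14.998

A symmetric 90% interval runs μ ± z·σ with z = 1.645.
Half-width = 6.37, so σ = 6.37/1.645 = 3.8727 and σ² = 14.998.
μ is the stated best guess, 16.900.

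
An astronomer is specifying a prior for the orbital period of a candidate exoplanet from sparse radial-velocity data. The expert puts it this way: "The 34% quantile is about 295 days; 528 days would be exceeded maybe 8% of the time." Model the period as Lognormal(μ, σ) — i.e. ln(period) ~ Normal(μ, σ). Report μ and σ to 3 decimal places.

If T ~ Lognormal(μ,σ) then ln T ~ Normal(μ,σ), so the p-quantile of ln T is μ + z_p·σ.
ln(295) = 5.687 and ln(528) = 6.269; z_{0.34} = -0.4125, z_{0.92} = 1.405.
σ = (6.269 − 5.687)/(1.405 − (-0.4125)) = 0.320.
μ = 5.687 − (-0.4125)·0.320 = 5.819.

μ ≈ 5.819, σ ≈ 0.320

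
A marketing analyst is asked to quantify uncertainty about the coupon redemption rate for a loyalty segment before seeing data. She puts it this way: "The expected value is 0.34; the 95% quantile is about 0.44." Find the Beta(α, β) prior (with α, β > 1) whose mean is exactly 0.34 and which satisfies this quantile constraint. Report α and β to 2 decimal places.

With mean 0.34 fixed, write α = 0.34s, β = 0.66s where s = α+β.
Need P(θ < 0.44) = 0.95 under Beta(0.34s, 0.66s). Normal approximation: (q−m)/√(m(1−m)/s) ≈ z_{0.95} = 1.64, so s ≈ 0.34·0.66·(1.64)²/(0.44−0.34)² = 60.7.
At s = 60.7: P(θ<0.44) ≈ 0.946. Adjusting to match 0.95 gives s ≈ 63.41.
So α = 0.34·63.41 ≈ 21.56, β = 0.66·63.41 ≈ 41.85.

α ≈ 21.56, β ≈ 41.85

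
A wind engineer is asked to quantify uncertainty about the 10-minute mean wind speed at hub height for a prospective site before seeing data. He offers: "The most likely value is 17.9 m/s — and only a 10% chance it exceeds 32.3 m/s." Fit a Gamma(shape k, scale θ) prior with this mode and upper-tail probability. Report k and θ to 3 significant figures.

k ≈ 6.47, θ ≈ 3.27

Gamma(k,θ) with k>1 has mode (k−1)θ, so θ = 17.9/(k−1).
Need P(X < 32.3) = 0.9 with θ tied to k this way. Start at k = 2, θ = 17.9: P(X<32.3) ≈ 0.538.
Too low — raise k to concentrate. Iterating converges to k ≈ 6.47.
Then θ = 17.9/(6.47−1) ≈ 3.27.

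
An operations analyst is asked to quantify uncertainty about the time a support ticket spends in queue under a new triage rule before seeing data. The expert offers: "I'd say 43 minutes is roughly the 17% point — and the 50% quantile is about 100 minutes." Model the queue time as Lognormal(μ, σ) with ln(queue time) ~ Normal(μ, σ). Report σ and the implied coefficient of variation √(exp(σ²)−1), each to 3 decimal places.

σ ≈ 0.885, CV ≈ 1.089

If T ~ Lognormal(μ,σ) then ln T ~ Normal(μ,σ), so the p-quantile of ln T is μ + z_p·σ.
ln(43) = 3.761 and ln(100) = 4.605; z_{0.17} = -0.9542, z_{0.5} = 0.
σ = (4.605 − 3.761)/(0 − (-0.9542)) = 0.885.
μ = 3.761 − (-0.9542)·0.885 = 4.605.
CV = √(exp(σ²)−1) = √(exp(0.7824)−1) = 1.089.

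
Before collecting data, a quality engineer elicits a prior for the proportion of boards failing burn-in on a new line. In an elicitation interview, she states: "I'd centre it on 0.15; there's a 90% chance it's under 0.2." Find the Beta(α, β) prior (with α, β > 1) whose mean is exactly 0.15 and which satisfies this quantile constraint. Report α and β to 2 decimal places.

α ≈ 13.25, β ≈ 75.10

With mean 0.15 fixed, write α = 0.15s, β = 0.85s where s = α+β.
Need P(θ < 0.2) = 0.9 under Beta(0.15s, 0.85s). Normal approximation: (q−m)/√(m(1−m)/s) ≈ z_{0.9} = 1.28, so s ≈ 0.15·0.85·(1.28)²/(0.2−0.15)² = 83.8.
At s = 83.8: P(θ<0.2) ≈ 0.895. Adjusting to match 0.9 gives s ≈ 88.35.
So α = 0.15·88.35 ≈ 13.25, β = 0.85·88.35 ≈ 75.10.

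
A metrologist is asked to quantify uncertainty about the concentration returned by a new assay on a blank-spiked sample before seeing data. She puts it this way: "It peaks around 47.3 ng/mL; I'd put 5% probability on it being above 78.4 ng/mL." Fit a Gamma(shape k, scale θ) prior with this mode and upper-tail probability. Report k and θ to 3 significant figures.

k ≈ 11.9, θ ≈ 4.32

Gamma(k,θ) with k>1 has mode (k−1)θ, so θ = 47.3/(k−1).
Need P(X < 78.4) = 0.95 with θ tied to k this way. Start at k = 2, θ = 47.3: P(X<78.4) ≈ 0.493.
Too low — raise k to concentrate. Iterating converges to k ≈ 11.9.
Then θ = 47.3/(11.9−1) ≈ 4.32.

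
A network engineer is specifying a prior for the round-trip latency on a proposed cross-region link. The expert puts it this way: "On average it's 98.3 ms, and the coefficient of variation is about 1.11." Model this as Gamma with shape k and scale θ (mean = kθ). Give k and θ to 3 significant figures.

For Gamma(k, scale θ): mean = kθ, variance = kθ², so CV = 1/√k.
CV = 1.11, hence k = 1/CV² = 0.812.
Then θ = mean/k = 98.3/0.812 = 121.

k ≈ 0.812, θ ≈ 121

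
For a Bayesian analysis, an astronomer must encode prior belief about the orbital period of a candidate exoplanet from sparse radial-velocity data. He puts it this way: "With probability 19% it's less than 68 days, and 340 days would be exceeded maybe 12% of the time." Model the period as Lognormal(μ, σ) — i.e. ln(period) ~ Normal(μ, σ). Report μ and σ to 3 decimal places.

If T ~ Lognormal(μ,σ) then ln T ~ Normal(μ,σ), so the p-quantile of ln T is μ + z_p·σ.
ln(68) = 4.22 and ln(340) = 5.829; z_{0.19} = -0.8779, z_{0.88} = 1.175.
σ = (5.829 − 4.22)/(1.175 − (-0.8779)) = 0.784.
μ = 4.22 − (-0.8779)·0.784 = 4.908.

μ ≈ 4.908, σ ≈ 0.784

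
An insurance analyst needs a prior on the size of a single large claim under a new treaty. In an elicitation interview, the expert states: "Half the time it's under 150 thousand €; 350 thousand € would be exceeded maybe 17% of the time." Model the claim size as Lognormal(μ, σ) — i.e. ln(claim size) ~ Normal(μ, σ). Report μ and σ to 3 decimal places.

If T ~ Lognormal(μ,σ) then ln T ~ Normal(μ,σ), so the p-quantile of ln T is μ + z_p·σ.
ln(150) = 5.011 and ln(350) = 5.858; z_{0.5} = 0, z_{0.83} = 0.9542.
σ = (5.858 − 5.011)/(0.9542 − (0)) = 0.888.
μ = 5.011 − (0)·0.888 = 5.011.

μ ≈ 5.011, σ ≈ 0.888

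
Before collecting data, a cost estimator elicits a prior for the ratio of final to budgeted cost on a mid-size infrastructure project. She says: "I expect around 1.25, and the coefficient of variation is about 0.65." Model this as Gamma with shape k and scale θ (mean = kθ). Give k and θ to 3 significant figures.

k ≈ 2.37, θ ≈ 0.528

For Gamma(k, scale θ): mean = kθ, variance = kθ², so CV = 1/√k.
CV = 0.65, hence k = 1/CV² = 2.37.
Then θ = mean/k = 1.25/2.37 = 0.528.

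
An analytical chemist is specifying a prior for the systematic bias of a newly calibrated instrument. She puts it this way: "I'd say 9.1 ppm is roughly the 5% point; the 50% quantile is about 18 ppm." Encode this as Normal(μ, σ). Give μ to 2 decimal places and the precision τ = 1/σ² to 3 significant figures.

For Normal(μ,σ), the p-quantile is μ + z_p·σ. Here z_{0.05} = -1.645, z_{0.5} = 0.
So 9.1 = μ − 1.645σ and 18 = μ + 0σ.
Subtracting: σ = (18 − 9.1)/(0 − (-1.645)) = 5.41.
Then μ = 9.1 − (-1.645)·5.41 = 18.00.
Precision τ = 1/σ² = 1/5.411² = 0.0342.

μ = 18.00, τ = 0.0342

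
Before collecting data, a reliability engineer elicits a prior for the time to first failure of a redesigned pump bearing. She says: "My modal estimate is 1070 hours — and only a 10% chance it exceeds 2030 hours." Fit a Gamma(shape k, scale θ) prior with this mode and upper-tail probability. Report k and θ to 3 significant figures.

Gamma(k,θ) with k>1 has mode (k−1)θ, so θ = 1070/(k−1).
Need P(X < 2030) = 0.9 with θ tied to k this way. Start at k = 2, θ = 1070: P(X<2030) ≈ 0.565.
Too low — raise k to concentrate. Iterating converges to k ≈ 5.66.
Then θ = 1070/(5.66−1) ≈ 230.

k ≈ 5.66, θ ≈ 230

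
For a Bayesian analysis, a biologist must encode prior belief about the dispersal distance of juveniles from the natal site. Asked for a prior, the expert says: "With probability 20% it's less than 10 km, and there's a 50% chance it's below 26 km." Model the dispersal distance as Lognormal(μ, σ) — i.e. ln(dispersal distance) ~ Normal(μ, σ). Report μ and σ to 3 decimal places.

If T ~ Lognormal(μ,σ) then ln T ~ Normal(μ,σ), so the p-quantile of ln T is μ + z_p·σ.
ln(10) = 2.303 and ln(26) = 3.258; z_{0.2} = -0.8416, z_{0.5} = 0.
σ = (3.258 − 2.303)/(0 − (-0.8416)) = 1.135.
μ = 2.303 − (-0.8416)·1.135 = 3.258.

μ ≈ 3.258, σ ≈ 1.135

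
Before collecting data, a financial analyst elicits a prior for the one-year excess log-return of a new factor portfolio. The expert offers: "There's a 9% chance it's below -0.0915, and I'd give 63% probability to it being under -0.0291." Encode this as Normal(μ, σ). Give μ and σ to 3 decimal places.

μ = -0.041, σ = 0.037

The p-quantile of Normal(μ,σ) is μ + z_p·σ, with z_{0.09} = -1.341 and z_{0.63} = 0.3319.
Eliminate σ: μ = (z₂·x₁ − z₁·x₂)/(z₂ − z₁) = (0.3319·-0.0915 − (-1.341)·-0.0291)/1.673 = -0.041.
Then σ = (x₂ − x₁)/(z₂ − z₁) = (-0.0291 − -0.0915)/1.673 = 0.037.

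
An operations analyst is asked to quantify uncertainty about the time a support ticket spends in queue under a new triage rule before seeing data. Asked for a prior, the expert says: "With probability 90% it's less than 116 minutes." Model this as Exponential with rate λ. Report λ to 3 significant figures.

λ ≈ 0.0198

P(T < 116.0) = 1 − e^(−λ·116.0) = 0.9, so λ = −ln(1−0.9)/116.0 = −ln(0.1)/116.0 = 0.0198.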